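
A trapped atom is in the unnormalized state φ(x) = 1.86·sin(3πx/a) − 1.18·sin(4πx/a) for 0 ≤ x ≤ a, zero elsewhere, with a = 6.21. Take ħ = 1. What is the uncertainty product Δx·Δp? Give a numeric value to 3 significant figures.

Δx = √(⟨x²⟩−⟨x⟩²), Δp = √(⟨p²⟩−⟨p⟩²).
On 0 ≤ x ≤ a (j ≠ l): ∫sin²(jπx/a) dx = a/2, ∫sin(jπx/a)·sin(lπx/a) dx = 0; diagonal moments ∫x·sin²(jπx/a) dx = a²/4, ∫x²·sin²(jπx/a) dx = a³·(1/6 − 1/(4j²π²)); cross terms ∫x·sin(jπx/a)·sin(lπx/a) dx = 0 for j + l even and −4jla²/(π²(j² − l²)²) for j + l odd, ∫x²·sin(jπx/a)·sin(lπx/a) dx = (−1)^(j+l)·4jla³/(π²(j² − l²)²); higher powers the same way via product-to-sum and parts. d²/dx² sin(jπx/a) = −(jπ/a)²·sin(jπx/a); on 0 ≤ x ≤ a, ∫sin²(jπx/a) dx = a/2 and ∫sin(jπx/a)·sin(lπx/a) dx = 0 for j ≠ l, so only diagonal terms survive in ∫|φ|² and ∫φ·φ″; ∫φ·φ′ dx = [φ²/2] between the walls = 0.
Normalization: ∫|φ|² dx = 15.065.
⟨x⟩ = 4.2202, ⟨x²⟩ = 19.591 ⇒ Δx = 1.3342.
⟨p⟩ = 0.0000, ⟨p²⟩ = 2.8175 ⇒ Δp = 1.6785.
Δx·Δp = 2.2395.

2.24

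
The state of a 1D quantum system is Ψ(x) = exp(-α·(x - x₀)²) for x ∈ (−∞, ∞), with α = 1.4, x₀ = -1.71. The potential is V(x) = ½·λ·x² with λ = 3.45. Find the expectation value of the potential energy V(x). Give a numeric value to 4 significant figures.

5.352

⟨V⟩ = ∫ V(x)·|Ψ|² dx / ∫|Ψ|² dx.
Gaussian moments (u = x − x₀): ∫u^(2j)·e^(−2αu²) du = (2j−1)!!/(4α)^j · √(π/(2α)), odd powers integrate to 0; here √(π/(2α)) = 1.0592.
State is unnormalized: ∫|Ψ|² dx = 1.0592, and ∫Ψ*·V(x)·Ψ dx = 5.6692, so ⟨V⟩ = 5.6692 / 1.0592.
⟨V⟩ = 5.3521.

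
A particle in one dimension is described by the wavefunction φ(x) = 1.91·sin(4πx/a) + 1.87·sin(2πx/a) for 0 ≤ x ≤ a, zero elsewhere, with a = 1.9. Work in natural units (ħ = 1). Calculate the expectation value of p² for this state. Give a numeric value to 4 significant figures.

27.69

p² φ = −ħ² d²φ/dx²; ⟨p²⟩ = −ħ² ∫ φ*·φ'' dx / ∫|φ|² dx.
d²/dx² sin(jπx/a) = −(jπ/a)²·sin(jπx/a); on 0 ≤ x ≤ a, ∫sin²(jπx/a) dx = a/2 and ∫sin(jπx/a)·sin(lπx/a) dx = 0 for j ≠ l, so only diagonal terms survive in ∫|φ|² and ∫φ·φ″; ∫φ·φ′ dx = [φ²/2] between the walls = 0.
State is unnormalized: ∫|φ|² dx = 6.7878, and ∫φ*·(−ħ² φ'') dx = 187.93, so ⟨p²⟩ = 187.93 / 6.7878.
⟨p²⟩ = 27.687.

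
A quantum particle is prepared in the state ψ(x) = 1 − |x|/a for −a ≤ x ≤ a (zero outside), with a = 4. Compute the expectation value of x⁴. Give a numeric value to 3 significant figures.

⟨x⁴⟩ = ∫ x⁴·|ψ|² dx / ∫|ψ|² dx (integrals over the domain).
ψ is even, so ∫ over [−a, a] = 2∫₀ᵃ with ψ = 1 − x/a there: ∫₀ᵃ (1 − x/a)² dx = a/3, ∫₀ᵃ x²(1 − x/a)² dx = a³/30, ∫₀ᵃ x⁴(1 − x/a)² dx = a⁵/105.
State is unnormalized: ∫|ψ|² dx = 2.6667, and ∫ψ*·x⁴·ψ dx = 19.505, so ⟨x⁴⟩ = 19.505 / 2.6667.
⟨x⁴⟩ = 7.3143.

7.31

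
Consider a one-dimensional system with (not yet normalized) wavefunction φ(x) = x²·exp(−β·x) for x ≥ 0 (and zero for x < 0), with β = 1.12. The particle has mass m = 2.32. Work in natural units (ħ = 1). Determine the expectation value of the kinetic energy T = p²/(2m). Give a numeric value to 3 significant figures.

0.0901

T = −(ħ²/2m) d²/dx², so ⟨T⟩ = −(ħ²/2m) ∫ φ*·φ'' dx / ∫|φ|² dx; with m = 2.32.
Differentiate x²·exp(−β·x) with the product rule; every integrand then reduces to terms xʲ·e^(−2βx) on [0, ∞), with ∫₀^∞ xʲ·e^(−2βx) dx = j!/(2β)^(j+1).
State is unnormalized: ∫|φ|² dx = 0.42557, and ∫φ*·(−ħ²/2m · φ'') dx = 0.038350, so ⟨T⟩ = 0.038350 / 0.42557.
⟨T⟩ = 0.090115.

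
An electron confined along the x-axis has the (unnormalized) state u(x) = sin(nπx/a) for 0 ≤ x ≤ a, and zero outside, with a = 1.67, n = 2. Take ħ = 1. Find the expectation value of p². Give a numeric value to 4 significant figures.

14.16

p² u = −ħ² d²u/dx²; ⟨p²⟩ = −ħ² ∫ u*·u'' dx / ∫|u|² dx.
d/dx sin(nπx/a) = (nπ/a)·cos(nπx/a) and d²/dx² sin(nπx/a) = −(nπ/a)²·sin(nπx/a); on 0 ≤ x ≤ a, ∫sin²(nπx/a) dx = a/2 and ∫sin(nπx/a)·cos(nπx/a) dx = 0.
State is unnormalized: ∫|u|² dx = 0.83500, and ∫u*·(−ħ² u'') dx = 11.820, so ⟨p²⟩ = 11.820 / 0.83500.
⟨p²⟩ = 14.156.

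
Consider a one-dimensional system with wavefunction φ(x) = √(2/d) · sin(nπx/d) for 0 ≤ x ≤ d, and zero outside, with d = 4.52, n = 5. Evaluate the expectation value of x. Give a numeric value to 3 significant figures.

2.26

⟨x⟩ = ∫ x·|φ|² dx (integrals over the domain).
With sin²θ = (1 − cos2θ)/2 on 0 ≤ x ≤ d: ∫sin²(nπx/d) dx = d/2, ∫x·sin²(nπx/d) dx = d²/4, ∫x²·sin²(nπx/d) dx = d³·(1/6 − 1/(4n²π²)); higher powers xᵏ the same way, integrating xᵏ·cos(2nπx/d) by parts.
⟨x⟩ = 2.2600.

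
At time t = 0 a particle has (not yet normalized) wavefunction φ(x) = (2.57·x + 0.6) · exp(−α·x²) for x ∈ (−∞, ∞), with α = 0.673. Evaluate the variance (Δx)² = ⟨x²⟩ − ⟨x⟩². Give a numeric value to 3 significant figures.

0.854

Compute ⟨x⟩ and ⟨x²⟩ separately, then (Δx)² = ⟨x²⟩ − ⟨x⟩².
Expand each integrand as polynomial × e^(−2αx²) and use ∫x^(2j)·e^(−2αx²) dx = (2j−1)!!/(4α)^j · √(π/(2α)), odd powers → 0; here √(π/(2α)) = 1.5278.
Normalization: ∫|φ|² dx = 4.2984.
⟨x⟩ = 0.40718 and ⟨x²⟩ = 1.0194.
(Δx)² = 1.0194 − (0.40718)² = 0.85355.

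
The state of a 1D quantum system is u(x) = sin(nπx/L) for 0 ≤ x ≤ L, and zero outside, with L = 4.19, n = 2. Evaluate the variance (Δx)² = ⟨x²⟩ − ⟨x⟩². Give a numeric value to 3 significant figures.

Compute ⟨x⟩ and ⟨x²⟩ separately, then (Δx)² = ⟨x²⟩ − ⟨x⟩².
With sin²θ = (1 − cos2θ)/2 on 0 ≤ x ≤ L: ∫sin²(nπx/L) dx = L/2, ∫x·sin²(nπx/L) dx = L²/4, ∫x²·sin²(nπx/L) dx = L³·(1/6 − 1/(4n²π²)); higher powers xᵏ the same way, integrating xᵏ·cos(2nπx/L) by parts.
Normalization: ∫|u|² dx = 2.0950.
⟨x⟩ = 2.0950 and ⟨x²⟩ = 5.6297.
(Δx)² = 5.6297 − (2.0950)² = 1.2407.

1.24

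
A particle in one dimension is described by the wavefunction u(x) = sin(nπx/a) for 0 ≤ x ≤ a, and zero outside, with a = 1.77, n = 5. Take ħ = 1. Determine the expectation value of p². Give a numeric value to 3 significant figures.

p² u = −ħ² d²u/dx²; ⟨p²⟩ = −ħ² ∫ u*·u'' dx / ∫|u|² dx.
d/dx sin(nπx/a) = (nπ/a)·cos(nπx/a) and d²/dx² sin(nπx/a) = −(nπ/a)²·sin(nπx/a); on 0 ≤ x ≤ a, ∫sin²(nπx/a) dx = a/2 and ∫sin(nπx/a)·cos(nπx/a) dx = 0.
State is unnormalized: ∫|u|² dx = 0.88500, and ∫u*·(−ħ² u'') dx = 69.701, so ⟨p²⟩ = 69.701 / 0.88500.
⟨p²⟩ = 78.758.

78.8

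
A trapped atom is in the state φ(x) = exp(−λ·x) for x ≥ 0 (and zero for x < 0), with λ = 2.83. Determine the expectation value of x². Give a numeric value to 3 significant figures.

⟨x²⟩ = ∫ x²·|φ|² dx / ∫|φ|² dx (integrals over the domain).
Every integrand reduces to terms xʲ·e^(−2λx) on [0, ∞); use ∫₀^∞ xʲ·e^(−2λx) dx = j!/(2λ)^(j+1).
State is unnormalized: ∫|φ|² dx = 0.17668, and ∫φ*·x²·φ dx = 0.011030, so ⟨x²⟩ = 0.011030 / 0.17668.
⟨x²⟩ = 0.062431.

0.0624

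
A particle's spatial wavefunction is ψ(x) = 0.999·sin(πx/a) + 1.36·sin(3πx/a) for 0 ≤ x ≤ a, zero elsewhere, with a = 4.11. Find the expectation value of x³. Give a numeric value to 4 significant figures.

⟨x³⟩ = ∫ x³·|ψ|² dx / ∫|ψ|² dx (integrals over the domain).
On 0 ≤ x ≤ a (j ≠ l): ∫sin²(jπx/a) dx = a/2, ∫sin(jπx/a)·sin(lπx/a) dx = 0; diagonal moments ∫x·sin²(jπx/a) dx = a²/4, ∫x²·sin²(jπx/a) dx = a³·(1/6 − 1/(4j²π²)); cross terms ∫x·sin(jπx/a)·sin(lπx/a) dx = 0 for j + l even and −4jla²/(π²(j² − l²)²) for j + l odd, ∫x²·sin(jπx/a)·sin(lπx/a) dx = (−1)^(j+l)·4jla³/(π²(j² − l²)²); higher powers the same way via product-to-sum and parts.
State is unnormalized: ∫|ψ|² dx = 5.8518, and ∫ψ*·x³·ψ dx = 110.61, so ⟨x³⟩ = 110.61 / 5.8518.
⟨x³⟩ = 18.903.

18.90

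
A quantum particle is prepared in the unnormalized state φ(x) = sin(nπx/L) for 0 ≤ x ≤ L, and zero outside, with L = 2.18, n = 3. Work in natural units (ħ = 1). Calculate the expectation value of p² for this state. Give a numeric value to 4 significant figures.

p² φ = −ħ² d²φ/dx²; ⟨p²⟩ = −ħ² ∫ φ*·φ'' dx / ∫|φ|² dx.
d/dx sin(nπx/L) = (nπ/L)·cos(nπx/L) and d²/dx² sin(nπx/L) = −(nπ/L)²·sin(nπx/L); on 0 ≤ x ≤ L, ∫sin²(nπx/L) dx = L/2 and ∫sin(nπx/L)·cos(nπx/L) dx = 0.
State is unnormalized: ∫|φ|² dx = 1.0900, and ∫φ*·(−ħ² φ'') dx = 20.373, so ⟨p²⟩ = 20.373 / 1.0900.
⟨p²⟩ = 18.691.

18.69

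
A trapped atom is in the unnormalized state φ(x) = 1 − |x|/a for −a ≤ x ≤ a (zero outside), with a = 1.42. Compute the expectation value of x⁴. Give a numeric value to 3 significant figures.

0.116

⟨x⁴⟩ = ∫ x⁴·|φ|² dx / ∫|φ|² dx (integrals over the domain).
φ is even, so ∫ over [−a, a] = 2∫₀ᵃ with φ = 1 − x/a there: ∫₀ᵃ (1 − x/a)² dx = a/3, ∫₀ᵃ x²(1 − x/a)² dx = a³/30, ∫₀ᵃ x⁴(1 − x/a)² dx = a⁵/105.
State is unnormalized: ∫|φ|² dx = 0.94667, and ∫φ*·x⁴·φ dx = 0.10997, so ⟨x⁴⟩ = 0.10997 / 0.94667.
⟨x⁴⟩ = 0.11617.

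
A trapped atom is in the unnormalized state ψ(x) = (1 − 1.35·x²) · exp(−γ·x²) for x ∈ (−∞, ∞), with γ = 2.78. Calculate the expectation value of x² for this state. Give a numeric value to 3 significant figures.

0.0553

⟨x²⟩ = ∫ x²·|ψ|² dx / ∫|ψ|² dx (integrals over the domain).
Expand each integrand as polynomial × e^(−2γx²) and use ∫x^(2j)·e^(−2γx²) dx = (2j−1)!!/(4γ)^j · √(π/(2γ)), odd powers → 0; here √(π/(2γ)) = 0.75169.
State is unnormalized: ∫|ψ|² dx = 0.60241, and ∫ψ*·x²·ψ dx = 0.033303, so ⟨x²⟩ = 0.033303 / 0.60241.
⟨x²⟩ = 0.055283.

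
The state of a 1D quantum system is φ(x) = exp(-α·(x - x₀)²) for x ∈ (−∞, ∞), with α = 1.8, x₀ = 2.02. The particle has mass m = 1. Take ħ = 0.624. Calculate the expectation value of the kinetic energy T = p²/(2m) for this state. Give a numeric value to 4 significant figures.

0.3504

T = −(ħ²/2m) d²/dx², so ⟨T⟩ = −(ħ²/2m) ∫ φ*·φ'' dx / ∫|φ|² dx; with m = 1.
Gaussian moments (u = x − x₀): ∫u^(2j)·e^(−2αu²) du = (2j−1)!!/(4α)^j · √(π/(2α)), odd powers integrate to 0; here √(π/(2α)) = 0.93417. Derivatives: d/dx e^(−αu²) = −2αu·e^(−αu²), d²/dx² e^(−αu²) = (4α²u² − 2α)·e^(−αu²).
State is unnormalized: ∫|φ|² dx = 0.93417, and ∫φ*·(−ħ²/2m · φ'') dx = 0.32737, so ⟨T⟩ = 0.32737 / 0.93417.
⟨T⟩ = 0.35044.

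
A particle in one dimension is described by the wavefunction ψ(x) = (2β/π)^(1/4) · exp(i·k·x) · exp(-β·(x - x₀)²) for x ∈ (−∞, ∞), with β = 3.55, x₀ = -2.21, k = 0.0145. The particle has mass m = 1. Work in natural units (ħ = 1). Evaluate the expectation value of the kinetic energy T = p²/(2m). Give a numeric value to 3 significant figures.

1.78

T = −(ħ²/2m) d²/dx², so ⟨T⟩ = −(ħ²/2m) ∫ ψ*·ψ'' dx; with m = 1.
Gaussian moments (u = x − x₀): ∫u^(2j)·e^(−2βu²) du = (2j−1)!!/(4β)^j · √(π/(2β)), odd powers integrate to 0; here √(π/(2β)) = 0.66519. Derivatives: ψ′ = (ik − 2βu)·ψ, ψ″ = ((ik − 2βu)² − 2β)·ψ; the odd-in-u pieces drop out.
⟨T⟩ = 1.7751.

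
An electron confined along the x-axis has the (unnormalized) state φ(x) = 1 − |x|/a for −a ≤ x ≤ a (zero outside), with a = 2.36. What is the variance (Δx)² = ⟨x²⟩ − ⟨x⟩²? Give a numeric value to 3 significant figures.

Compute ⟨x⟩ and ⟨x²⟩ separately, then (Δx)² = ⟨x²⟩ − ⟨x⟩².
φ is even, so ∫ over [−a, a] = 2∫₀ᵃ with φ = 1 − x/a there: ∫₀ᵃ (1 − x/a)² dx = a/3, ∫₀ᵃ x²(1 − x/a)² dx = a³/30, ∫₀ᵃ x⁴(1 − x/a)² dx = a⁵/105.
Normalization: ∫|φ|² dx = 1.5733.
⟨x⟩ = 0.0000 and ⟨x²⟩ = 0.55696.
(Δx)² = 0.55696 − (0.0000)² = 0.55696.

0.557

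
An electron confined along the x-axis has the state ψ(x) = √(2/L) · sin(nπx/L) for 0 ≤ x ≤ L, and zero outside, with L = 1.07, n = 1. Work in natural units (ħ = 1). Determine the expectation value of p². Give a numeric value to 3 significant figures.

p² ψ = −ħ² d²ψ/dx²; ⟨p²⟩ = −ħ² ∫ ψ*·ψ'' dx.
d/dx sin(nπx/L) = (nπ/L)·cos(nπx/L) and d²/dx² sin(nπx/L) = −(nπ/L)²·sin(nπx/L); on 0 ≤ x ≤ L, ∫sin²(nπx/L) dx = L/2 and ∫sin(nπx/L)·cos(nπx/L) dx = 0.
⟨p²⟩ = 8.6205.

8.62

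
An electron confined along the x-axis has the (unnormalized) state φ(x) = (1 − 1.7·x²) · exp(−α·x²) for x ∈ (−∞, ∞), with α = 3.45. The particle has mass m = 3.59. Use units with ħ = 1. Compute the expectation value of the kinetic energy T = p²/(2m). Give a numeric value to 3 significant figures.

0.813

T = −(ħ²/2m) d²/dx², so ⟨T⟩ = −(ħ²/2m) ∫ φ*·φ'' dx / ∫|φ|² dx; with m = 3.59.
Expand each integrand as polynomial × e^(−2αx²) and use ∫x^(2j)·e^(−2αx²) dx = (2j−1)!!/(4α)^j · √(π/(2α)), odd powers → 0; here √(π/(2α)) = 0.67476. Differentiate with the product rule, d/dx e^(−αx²) = −2αx·e^(−αx²).
State is unnormalized: ∫|φ|² dx = 0.53924, and ∫φ*·(−ħ²/2m · φ'') dx = 0.43855, so ⟨T⟩ = 0.43855 / 0.53924.
⟨T⟩ = 0.81328.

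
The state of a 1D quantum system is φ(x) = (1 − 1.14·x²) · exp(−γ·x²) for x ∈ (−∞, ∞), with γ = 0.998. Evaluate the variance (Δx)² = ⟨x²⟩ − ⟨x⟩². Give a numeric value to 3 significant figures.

0.190

Compute ⟨x⟩ and ⟨x²⟩ separately, then (Δx)² = ⟨x²⟩ − ⟨x⟩².
Expand each integrand as polynomial × e^(−2γx²) and use ∫x^(2j)·e^(−2γx²) dx = (2j−1)!!/(4γ)^j · √(π/(2γ)), odd powers → 0; here √(π/(2γ)) = 1.2546.
Normalization: ∫|φ|² dx = 0.84497.
⟨x⟩ = 0.0000 and ⟨x²⟩ = 0.18963.
(Δx)² = 0.18963 − (0.0000)² = 0.18963.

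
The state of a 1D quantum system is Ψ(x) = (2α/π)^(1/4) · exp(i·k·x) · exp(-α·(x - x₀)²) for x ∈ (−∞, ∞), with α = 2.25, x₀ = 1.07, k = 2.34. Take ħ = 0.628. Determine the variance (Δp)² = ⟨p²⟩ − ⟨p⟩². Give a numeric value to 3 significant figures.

Compute ⟨p⟩ and ⟨p²⟩ separately; (Δp)² = ⟨p²⟩ − ⟨p⟩².
Gaussian moments (u = x − x₀): ∫u^(2j)·e^(−2αu²) du = (2j−1)!!/(4α)^j · √(π/(2α)), odd powers integrate to 0; here √(π/(2α)) = 0.83554. Derivatives: Ψ′ = (ik − 2αu)·Ψ, Ψ″ = ((ik − 2αu)² − 2α)·Ψ; the odd-in-u pieces drop out.
⟨p⟩ = 1.4695 and ⟨p²⟩ = 3.0469.
(Δp)² = 3.0469 − (1.4695)² = 0.88736.

0.887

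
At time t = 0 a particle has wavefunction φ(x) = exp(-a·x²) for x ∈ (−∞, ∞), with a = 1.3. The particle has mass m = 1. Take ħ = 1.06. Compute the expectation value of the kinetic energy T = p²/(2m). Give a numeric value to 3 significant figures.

T = −(ħ²/2m) d²/dx², so ⟨T⟩ = −(ħ²/2m) ∫ φ*·φ'' dx / ∫|φ|² dx; with m = 1.
Gaussian moments: ∫x^(2j)·e^(−2ax²) dx = (2j−1)!!/(4a)^j · √(π/(2a)), odd powers integrate to 0; here √(π/(2a)) = 1.0992. Derivatives: d/dx e^(−ax²) = −2ax·e^(−ax²), d²/dx² e^(−ax²) = (4a²x² − 2a)·e^(−ax²).
State is unnormalized: ∫|φ|² dx = 1.0992, and ∫φ*·(−ħ²/2m · φ'') dx = 0.80281, so ⟨T⟩ = 0.80281 / 1.0992.
⟨T⟩ = 0.73034.

0.730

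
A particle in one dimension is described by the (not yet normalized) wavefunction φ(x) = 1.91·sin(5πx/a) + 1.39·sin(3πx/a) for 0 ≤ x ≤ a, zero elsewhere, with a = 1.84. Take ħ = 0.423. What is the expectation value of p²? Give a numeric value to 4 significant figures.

p² φ = −ħ² d²φ/dx²; ⟨p²⟩ = −ħ² ∫ φ*·φ'' dx / ∫|φ|² dx.
d²/dx² sin(jπx/a) = −(jπ/a)²·sin(jπx/a); on 0 ≤ x ≤ a, ∫sin²(jπx/a) dx = a/2 and ∫sin(jπx/a)·sin(lπx/a) dx = 0 for j ≠ l, so only diagonal terms survive in ∫|φ|² and ∫φ·φ″; ∫φ·φ′ dx = [φ²/2] between the walls = 0.
State is unnormalized: ∫|φ|² dx = 5.1338, and ∫φ*·(−ħ² φ'') dx = 52.111, so ⟨p²⟩ = 52.111 / 5.1338.
⟨p²⟩ = 10.151.

10.15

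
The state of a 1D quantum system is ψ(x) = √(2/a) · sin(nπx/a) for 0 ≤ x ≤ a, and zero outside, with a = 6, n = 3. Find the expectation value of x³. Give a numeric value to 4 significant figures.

⟨x³⟩ = ∫ x³·|ψ|² dx (integrals over the domain).
With sin²θ = (1 − cos2θ)/2 on 0 ≤ x ≤ a: ∫sin²(nπx/a) dx = a/2, ∫x·sin²(nπx/a) dx = a²/4, ∫x²·sin²(nπx/a) dx = a³·(1/6 − 1/(4n²π²)); higher powers xᵏ the same way, integrating xᵏ·cos(2nπx/a) by parts.
⟨x³⟩ = 52.176.

52.18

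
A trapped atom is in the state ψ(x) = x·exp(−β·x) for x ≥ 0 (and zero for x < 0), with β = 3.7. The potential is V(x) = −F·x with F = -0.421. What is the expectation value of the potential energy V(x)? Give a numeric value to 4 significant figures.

⟨V⟩ = ∫ V(x)·|ψ|² dx / ∫|ψ|² dx.
Every integrand reduces to terms xʲ·e^(−2βx) on [0, ∞); use ∫₀^∞ xʲ·e^(−2βx) dx = j!/(2β)^(j+1).
State is unnormalized: ∫|ψ|² dx = 0.0049355, and ∫ψ*·V(x)·ψ dx = 0.00084238, so ⟨V⟩ = 0.00084238 / 0.0049355.
⟨V⟩ = 0.17068.

0.1707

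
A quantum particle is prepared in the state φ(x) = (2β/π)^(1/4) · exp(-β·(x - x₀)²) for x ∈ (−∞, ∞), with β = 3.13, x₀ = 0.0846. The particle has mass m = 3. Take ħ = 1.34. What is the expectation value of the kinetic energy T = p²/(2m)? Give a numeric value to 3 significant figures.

T = −(ħ²/2m) d²/dx², so ⟨T⟩ = −(ħ²/2m) ∫ φ*·φ'' dx; with m = 3.
Gaussian moments (u = x − x₀): ∫u^(2j)·e^(−2βu²) du = (2j−1)!!/(4β)^j · √(π/(2β)), odd powers integrate to 0; here √(π/(2β)) = 0.70842. Derivatives: d/dx e^(−βu²) = −2βu·e^(−βu²), d²/dx² e^(−βu²) = (4β²u² − 2β)·e^(−βu²).
⟨T⟩ = 0.93670.

0.937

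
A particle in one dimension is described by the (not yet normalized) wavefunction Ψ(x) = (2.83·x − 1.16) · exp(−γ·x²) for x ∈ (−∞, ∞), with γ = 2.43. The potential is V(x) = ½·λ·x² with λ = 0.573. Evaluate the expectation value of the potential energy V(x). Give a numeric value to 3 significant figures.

0.0519

⟨V⟩ = ∫ V(x)·|Ψ|² dx / ∫|Ψ|² dx.
Expand each integrand as polynomial × e^(−2γx²) and use ∫x^(2j)·e^(−2γx²) dx = (2j−1)!!/(4γ)^j · √(π/(2γ)), odd powers → 0; here √(π/(2γ)) = 0.80400.
State is unnormalized: ∫|Ψ|² dx = 1.7443, and ∫Ψ*·V(x)·Ψ dx = 0.090467, so ⟨V⟩ = 0.090467 / 1.7443.
⟨V⟩ = 0.051864.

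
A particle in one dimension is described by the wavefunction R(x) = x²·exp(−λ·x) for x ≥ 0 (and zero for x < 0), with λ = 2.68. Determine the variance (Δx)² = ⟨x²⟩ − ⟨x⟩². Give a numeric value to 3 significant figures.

Compute ⟨x⟩ and ⟨x²⟩ separately, then (Δx)² = ⟨x²⟩ − ⟨x⟩².
Every integrand reduces to terms xʲ·e^(−2λx) on [0, ∞); use ∫₀^∞ xʲ·e^(−2λx) dx = j!/(2λ)^(j+1).
Normalization: ∫|R|² dx = 0.0054248.
⟨x⟩ = 0.93284 and ⟨x²⟩ = 1.0442.
(Δx)² = 1.0442 − (0.93284)² = 0.17404.

0.174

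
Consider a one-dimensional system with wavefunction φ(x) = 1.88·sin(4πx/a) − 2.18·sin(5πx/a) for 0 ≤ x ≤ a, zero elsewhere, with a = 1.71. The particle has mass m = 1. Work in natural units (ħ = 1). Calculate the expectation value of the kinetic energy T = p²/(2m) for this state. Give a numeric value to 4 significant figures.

35.71

T = −(ħ²/2m) d²/dx², so ⟨T⟩ = −(ħ²/2m) ∫ φ*·φ'' dx / ∫|φ|² dx; with m = 1.
d²/dx² sin(jπx/a) = −(jπ/a)²·sin(jπx/a); on 0 ≤ x ≤ a, ∫sin²(jπx/a) dx = a/2 and ∫sin(jπx/a)·sin(lπx/a) dx = 0 for j ≠ l, so only diagonal terms survive in ∫|φ|² and ∫φ·φ″; ∫φ·φ′ dx = [φ²/2] between the walls = 0.
State is unnormalized: ∫|φ|² dx = 7.0852, and ∫φ*·(−ħ²/2m · φ'') dx = 253.03, so ⟨T⟩ = 253.03 / 7.0852.
⟨T⟩ = 35.713.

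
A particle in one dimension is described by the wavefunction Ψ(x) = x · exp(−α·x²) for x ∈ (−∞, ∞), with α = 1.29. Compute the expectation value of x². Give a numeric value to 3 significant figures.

⟨x²⟩ = ∫ x²·|Ψ|² dx / ∫|Ψ|² dx (integrals over the domain).
Expand each integrand as polynomial × e^(−2αx²) and use ∫x^(2j)·e^(−2αx²) dx = (2j−1)!!/(4α)^j · √(π/(2α)), odd powers → 0; here √(π/(2α)) = 1.1035.
State is unnormalized: ∫|Ψ|² dx = 0.21385, and ∫Ψ*·x²·Ψ dx = 0.12433, so ⟨x²⟩ = 0.12433 / 0.21385.
⟨x²⟩ = 0.58140.

0.581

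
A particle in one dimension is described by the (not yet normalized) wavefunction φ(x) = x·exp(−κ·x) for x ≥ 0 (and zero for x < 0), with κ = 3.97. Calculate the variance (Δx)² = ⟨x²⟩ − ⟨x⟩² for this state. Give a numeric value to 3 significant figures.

Compute ⟨x⟩ and ⟨x²⟩ separately, then (Δx)² = ⟨x²⟩ − ⟨x⟩².
Every integrand reduces to terms xʲ·e^(−2κx) on [0, ∞); use ∫₀^∞ xʲ·e^(−2κx) dx = j!/(2κ)^(j+1).
Normalization: ∫|φ|² dx = 0.0039955.
⟨x⟩ = 0.37783 and ⟨x²⟩ = 0.19034.
(Δx)² = 0.19034 − (0.37783)² = 0.047586.

0.0476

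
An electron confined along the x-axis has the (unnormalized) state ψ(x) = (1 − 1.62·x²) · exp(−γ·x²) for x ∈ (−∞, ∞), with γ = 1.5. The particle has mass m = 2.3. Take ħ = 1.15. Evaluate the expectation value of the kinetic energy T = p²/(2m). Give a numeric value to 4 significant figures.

T = −(ħ²/2m) d²/dx², so ⟨T⟩ = −(ħ²/2m) ∫ ψ*·ψ'' dx / ∫|ψ|² dx; with m = 2.3.
Expand each integrand as polynomial × e^(−2γx²) and use ∫x^(2j)·e^(−2γx²) dx = (2j−1)!!/(4γ)^j · √(π/(2γ)), odd powers → 0; here √(π/(2γ)) = 1.0233. Differentiate with the product rule, d/dx e^(−γx²) = −2γx·e^(−γx²).
State is unnormalized: ∫|ψ|² dx = 0.69453, and ∫ψ*·(−ħ²/2m · ψ'') dx = 0.90482, so ⟨T⟩ = 0.90482 / 0.69453.
⟨T⟩ = 1.3028.

1.303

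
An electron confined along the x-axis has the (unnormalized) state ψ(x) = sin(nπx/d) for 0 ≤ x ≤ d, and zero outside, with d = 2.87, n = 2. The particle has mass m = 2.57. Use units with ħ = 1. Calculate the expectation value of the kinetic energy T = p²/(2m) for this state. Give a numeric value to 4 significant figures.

0.9325

T = −(ħ²/2m) d²/dx², so ⟨T⟩ = −(ħ²/2m) ∫ ψ*·ψ'' dx / ∫|ψ|² dx; with m = 2.57.
d/dx sin(nπx/d) = (nπ/d)·cos(nπx/d) and d²/dx² sin(nπx/d) = −(nπ/d)²·sin(nπx/d); on 0 ≤ x ≤ d, ∫sin²(nπx/d) dx = d/2 and ∫sin(nπx/d)·cos(nπx/d) dx = 0.
State is unnormalized: ∫|ψ|² dx = 1.4350, and ∫ψ*·(−ħ²/2m · ψ'') dx = 1.3381, so ⟨T⟩ = 1.3381 / 1.4350.
⟨T⟩ = 0.93247.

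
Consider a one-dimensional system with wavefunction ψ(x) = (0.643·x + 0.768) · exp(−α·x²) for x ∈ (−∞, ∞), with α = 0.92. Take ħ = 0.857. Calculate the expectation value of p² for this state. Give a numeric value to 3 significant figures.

0.892

p² ψ = −ħ² d²ψ/dx²; ⟨p²⟩ = −ħ² ∫ ψ*·ψ'' dx / ∫|ψ|² dx.
Expand each integrand as polynomial × e^(−2αx²) and use ∫x^(2j)·e^(−2αx²) dx = (2j−1)!!/(4α)^j · √(π/(2α)), odd powers → 0; here √(π/(2α)) = 1.3067. Differentiate with the product rule, d/dx e^(−αx²) = −2αx·e^(−αx²).
State is unnormalized: ∫|ψ|² dx = 0.91751, and ∫ψ*·(−ħ² ψ'') dx = 0.81835, so ⟨p²⟩ = 0.81835 / 0.91751.
⟨p²⟩ = 0.89192.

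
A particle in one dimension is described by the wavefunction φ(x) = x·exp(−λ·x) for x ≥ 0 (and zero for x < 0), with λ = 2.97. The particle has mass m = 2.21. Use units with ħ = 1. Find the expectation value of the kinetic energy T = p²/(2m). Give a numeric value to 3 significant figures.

T = −(ħ²/2m) d²/dx², so ⟨T⟩ = −(ħ²/2m) ∫ φ*·φ'' dx / ∫|φ|² dx; with m = 2.21.
Differentiate x·exp(−λ·x) with the product rule; every integrand then reduces to terms xʲ·e^(−2λx) on [0, ∞), with ∫₀^∞ xʲ·e^(−2λx) dx = j!/(2λ)^(j+1).
State is unnormalized: ∫|φ|² dx = 0.0095427, and ∫φ*·(−ħ²/2m · φ'') dx = 0.019044, so ⟨T⟩ = 0.019044 / 0.0095427.
⟨T⟩ = 1.9957.

2.00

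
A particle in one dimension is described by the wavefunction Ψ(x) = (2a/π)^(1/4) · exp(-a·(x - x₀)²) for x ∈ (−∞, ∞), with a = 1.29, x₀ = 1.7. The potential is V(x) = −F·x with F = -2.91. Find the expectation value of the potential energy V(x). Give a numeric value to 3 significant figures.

⟨V⟩ = ∫ V(x)·|Ψ|² dx.
Gaussian moments (u = x − x₀): ∫u^(2j)·e^(−2au²) du = (2j−1)!!/(4a)^j · √(π/(2a)), odd powers integrate to 0; here √(π/(2a)) = 1.1035.
⟨V⟩ = 4.9470.

4.95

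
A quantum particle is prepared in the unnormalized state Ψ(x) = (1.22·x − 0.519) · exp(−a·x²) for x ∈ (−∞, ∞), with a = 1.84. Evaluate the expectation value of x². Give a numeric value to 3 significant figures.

0.252

⟨x²⟩ = ∫ x²·|Ψ|² dx / ∫|Ψ|² dx (integrals over the domain).
Expand each integrand as polynomial × e^(−2ax²) and use ∫x^(2j)·e^(−2ax²) dx = (2j−1)!!/(4a)^j · √(π/(2a)), odd powers → 0; here √(π/(2a)) = 0.92396.
State is unnormalized: ∫|Ψ|² dx = 0.43573, and ∫Ψ*·x²·Ψ dx = 0.10998, so ⟨x²⟩ = 0.10998 / 0.43573.
⟨x²⟩ = 0.25240.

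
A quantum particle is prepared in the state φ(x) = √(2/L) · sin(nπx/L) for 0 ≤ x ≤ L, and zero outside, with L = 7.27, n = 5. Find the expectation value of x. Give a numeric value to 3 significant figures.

3.64

⟨x⟩ = ∫ x·|φ|² dx (integrals over the domain).
With sin²θ = (1 − cos2θ)/2 on 0 ≤ x ≤ L: ∫sin²(nπx/L) dx = L/2, ∫x·sin²(nπx/L) dx = L²/4, ∫x²·sin²(nπx/L) dx = L³·(1/6 − 1/(4n²π²)); higher powers xᵏ the same way, integrating xᵏ·cos(2nπx/L) by parts.
⟨x⟩ = 3.6350.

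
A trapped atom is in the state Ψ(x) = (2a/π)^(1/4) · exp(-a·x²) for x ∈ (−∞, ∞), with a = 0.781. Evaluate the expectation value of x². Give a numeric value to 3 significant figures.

⟨x²⟩ = ∫ x²·|Ψ|² dx (integrals over the domain).
Gaussian moments: ∫x^(2j)·e^(−2ax²) dx = (2j−1)!!/(4a)^j · √(π/(2a)), odd powers integrate to 0; here √(π/(2a)) = 1.4182.
⟨x²⟩ = 0.32010.

0.320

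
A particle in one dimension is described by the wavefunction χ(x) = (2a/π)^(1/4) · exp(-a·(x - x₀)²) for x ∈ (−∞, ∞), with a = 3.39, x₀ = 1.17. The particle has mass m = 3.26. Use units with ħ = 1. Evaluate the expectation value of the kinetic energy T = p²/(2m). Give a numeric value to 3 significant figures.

0.520

T = −(ħ²/2m) d²/dx², so ⟨T⟩ = −(ħ²/2m) ∫ χ*·χ'' dx; with m = 3.26.
Gaussian moments (u = x − x₀): ∫u^(2j)·e^(−2au²) du = (2j−1)!!/(4a)^j · √(π/(2a)), odd powers integrate to 0; here √(π/(2a)) = 0.68071. Derivatives: d/dx e^(−au²) = −2au·e^(−au²), d²/dx² e^(−au²) = (4a²u² − 2a)·e^(−au²).
⟨T⟩ = 0.51994.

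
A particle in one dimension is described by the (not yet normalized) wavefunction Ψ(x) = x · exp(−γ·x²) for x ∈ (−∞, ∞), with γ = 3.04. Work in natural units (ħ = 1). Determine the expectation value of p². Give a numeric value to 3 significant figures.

9.12

p² Ψ = −ħ² d²Ψ/dx²; ⟨p²⟩ = −ħ² ∫ Ψ*·Ψ'' dx / ∫|Ψ|² dx.
Expand each integrand as polynomial × e^(−2γx²) and use ∫x^(2j)·e^(−2γx²) dx = (2j−1)!!/(4γ)^j · √(π/(2γ)), odd powers → 0; here √(π/(2γ)) = 0.71882. Differentiate with the product rule, d/dx e^(−γx²) = −2γx·e^(−γx²).
State is unnormalized: ∫|Ψ|² dx = 0.059114, and ∫Ψ*·(−ħ² Ψ'') dx = 0.53912, so ⟨p²⟩ = 0.53912 / 0.059114.
⟨p²⟩ = 9.1200.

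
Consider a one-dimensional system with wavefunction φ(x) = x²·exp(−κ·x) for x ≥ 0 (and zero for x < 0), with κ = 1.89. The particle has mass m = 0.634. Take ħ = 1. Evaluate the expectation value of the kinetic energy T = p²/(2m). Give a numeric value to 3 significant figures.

0.939

T = −(ħ²/2m) d²/dx², so ⟨T⟩ = −(ħ²/2m) ∫ φ*·φ'' dx / ∫|φ|² dx; with m = 0.634.
Differentiate x²·exp(−κ·x) with the product rule; every integrand then reduces to terms xʲ·e^(−2κx) on [0, ∞), with ∫₀^∞ xʲ·e^(−2κx) dx = j!/(2κ)^(j+1).
State is unnormalized: ∫|φ|² dx = 0.031099, and ∫φ*·(−ħ²/2m · φ'') dx = 0.029204, so ⟨T⟩ = 0.029204 / 0.031099.
⟨T⟩ = 0.93904.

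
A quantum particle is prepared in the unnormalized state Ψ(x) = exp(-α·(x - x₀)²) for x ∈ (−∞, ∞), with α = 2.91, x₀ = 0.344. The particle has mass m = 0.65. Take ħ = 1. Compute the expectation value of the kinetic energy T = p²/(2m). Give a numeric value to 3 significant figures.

2.24

T = −(ħ²/2m) d²/dx², so ⟨T⟩ = −(ħ²/2m) ∫ Ψ*·Ψ'' dx / ∫|Ψ|² dx; with m = 0.65.
Gaussian moments (u = x − x₀): ∫u^(2j)·e^(−2αu²) du = (2j−1)!!/(4α)^j · √(π/(2α)), odd powers integrate to 0; here √(π/(2α)) = 0.73471. Derivatives: d/dx e^(−αu²) = −2αu·e^(−αu²), d²/dx² e^(−αu²) = (4α²u² − 2α)·e^(−αu²).
State is unnormalized: ∫|Ψ|² dx = 0.73471, and ∫Ψ*·(−ħ²/2m · Ψ'') dx = 1.6446, so ⟨T⟩ = 1.6446 / 0.73471.
⟨T⟩ = 2.2385.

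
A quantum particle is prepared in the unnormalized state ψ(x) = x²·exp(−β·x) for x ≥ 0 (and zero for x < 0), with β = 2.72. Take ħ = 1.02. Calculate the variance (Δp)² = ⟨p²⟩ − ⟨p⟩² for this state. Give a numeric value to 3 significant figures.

Compute ⟨p⟩ and ⟨p²⟩ separately; (Δp)² = ⟨p²⟩ − ⟨p⟩².
Differentiate x²·exp(−β·x) with the product rule; every integrand then reduces to terms xʲ·e^(−2βx) on [0, ∞), with ∫₀^∞ xʲ·e^(−2βx) dx = j!/(2β)^(j+1).
Normalization: ∫|ψ|² dx = 0.0050375.
⟨p⟩ = 0.0000 and ⟨p²⟩ = 2.5658.
(Δp)² = 2.5658 − (0.0000)² = 2.5658.

2.57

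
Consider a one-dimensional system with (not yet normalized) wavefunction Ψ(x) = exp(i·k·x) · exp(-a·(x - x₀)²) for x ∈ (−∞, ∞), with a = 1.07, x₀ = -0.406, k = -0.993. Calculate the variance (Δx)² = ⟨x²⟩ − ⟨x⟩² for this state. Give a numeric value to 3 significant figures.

Compute ⟨x⟩ and ⟨x²⟩ separately, then (Δx)² = ⟨x²⟩ − ⟨x⟩².
Gaussian moments (u = x − x₀): ∫u^(2j)·e^(−2au²) du = (2j−1)!!/(4a)^j · √(π/(2a)), odd powers integrate to 0; here √(π/(2a)) = 1.2116.
Normalization: ∫|Ψ|² dx = 1.2116.
⟨x⟩ = -0.40600 and ⟨x²⟩ = 0.39848.
(Δx)² = 0.39848 − (-0.40600)² = 0.23364.

0.234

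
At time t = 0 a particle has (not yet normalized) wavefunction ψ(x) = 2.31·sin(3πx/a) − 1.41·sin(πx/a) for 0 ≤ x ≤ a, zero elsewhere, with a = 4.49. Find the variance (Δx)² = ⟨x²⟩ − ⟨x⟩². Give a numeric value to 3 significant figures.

0.639

Compute ⟨x⟩ and ⟨x²⟩ separately, then (Δx)² = ⟨x²⟩ − ⟨x⟩².
On 0 ≤ x ≤ a (j ≠ l): ∫sin²(jπx/a) dx = a/2, ∫sin(jπx/a)·sin(lπx/a) dx = 0; diagonal moments ∫x·sin²(jπx/a) dx = a²/4, ∫x²·sin²(jπx/a) dx = a³·(1/6 − 1/(4j²π²)); cross terms ∫x·sin(jπx/a)·sin(lπx/a) dx = 0 for j + l even and −4jla²/(π²(j² − l²)²) for j + l odd, ∫x²·sin(jπx/a)·sin(lπx/a) dx = (−1)^(j+l)·4jla³/(π²(j² − l²)²); higher powers the same way via product-to-sum and parts.
Normalization: ∫|ψ|² dx = 16.443.
⟨x⟩ = 2.2450 and ⟨x²⟩ = 5.6788.
(Δx)² = 5.6788 − (2.2450)² = 0.63882.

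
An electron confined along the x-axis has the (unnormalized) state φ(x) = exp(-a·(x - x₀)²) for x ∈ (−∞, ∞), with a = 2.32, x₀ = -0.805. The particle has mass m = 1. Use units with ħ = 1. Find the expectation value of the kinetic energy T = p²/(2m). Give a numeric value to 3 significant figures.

1.16

T = −(ħ²/2m) d²/dx², so ⟨T⟩ = −(ħ²/2m) ∫ φ*·φ'' dx / ∫|φ|² dx; with m = 1.
Gaussian moments (u = x − x₀): ∫u^(2j)·e^(−2au²) du = (2j−1)!!/(4a)^j · √(π/(2a)), odd powers integrate to 0; here √(π/(2a)) = 0.82284. Derivatives: d/dx e^(−au²) = −2au·e^(−au²), d²/dx² e^(−au²) = (4a²u² − 2a)·e^(−au²).
State is unnormalized: ∫|φ|² dx = 0.82284, and ∫φ*·(−ħ²/2m · φ'') dx = 0.95450, so ⟨T⟩ = 0.95450 / 0.82284.
⟨T⟩ = 1.1600.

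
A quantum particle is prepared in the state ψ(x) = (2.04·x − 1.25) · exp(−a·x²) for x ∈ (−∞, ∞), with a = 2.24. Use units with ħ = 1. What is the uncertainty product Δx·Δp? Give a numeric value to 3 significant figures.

0.524

Δx = √(⟨x²⟩−⟨x⟩²), Δp = √(⟨p²⟩−⟨p⟩²).
Expand each integrand as polynomial × e^(−2ax²) and use ∫x^(2j)·e^(−2ax²) dx = (2j−1)!!/(4a)^j · √(π/(2a)), odd powers → 0; here √(π/(2a)) = 0.83741. Differentiate with the product rule, d/dx e^(−ax²) = −2ax·e^(−ax²).
Normalization: ∫|ψ|² dx = 1.6974.
⟨x⟩ = -0.28081, ⟨x²⟩ = 0.16276 ⇒ Δx = 0.28965.
⟨p⟩ = 0.0000, ⟨p²⟩ = 3.2666 ⇒ Δp = 1.8074.
Δx·Δp = 0.52351.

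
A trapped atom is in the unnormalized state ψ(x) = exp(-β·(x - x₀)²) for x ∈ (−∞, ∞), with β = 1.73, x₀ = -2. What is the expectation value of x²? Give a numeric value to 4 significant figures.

4.145

⟨x²⟩ = ∫ x²·|ψ|² dx / ∫|ψ|² dx (integrals over the domain).
Gaussian moments (u = x − x₀): ∫u^(2j)·e^(−2βu²) du = (2j−1)!!/(4β)^j · √(π/(2β)), odd powers integrate to 0; here √(π/(2β)) = 0.95288.
State is unnormalized: ∫|ψ|² dx = 0.95288, and ∫ψ*·x²·ψ dx = 3.9492, so ⟨x²⟩ = 3.9492 / 0.95288.
⟨x²⟩ = 4.1445.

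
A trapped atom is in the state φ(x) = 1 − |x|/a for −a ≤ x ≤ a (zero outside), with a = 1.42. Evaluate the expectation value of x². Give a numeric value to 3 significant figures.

⟨x²⟩ = ∫ x²·|φ|² dx / ∫|φ|² dx (integrals over the domain).
φ is even, so ∫ over [−a, a] = 2∫₀ᵃ with φ = 1 − x/a there: ∫₀ᵃ (1 − x/a)² dx = a/3, ∫₀ᵃ x²(1 − x/a)² dx = a³/30, ∫₀ᵃ x⁴(1 − x/a)² dx = a⁵/105.
State is unnormalized: ∫|φ|² dx = 0.94667, and ∫φ*·x²·φ dx = 0.19089, so ⟨x²⟩ = 0.19089 / 0.94667.
⟨x²⟩ = 0.20164.

0.202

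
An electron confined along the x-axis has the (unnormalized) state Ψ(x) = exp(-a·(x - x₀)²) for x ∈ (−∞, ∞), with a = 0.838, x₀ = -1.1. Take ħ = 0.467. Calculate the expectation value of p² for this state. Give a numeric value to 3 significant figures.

p² Ψ = −ħ² d²Ψ/dx²; ⟨p²⟩ = −ħ² ∫ Ψ*·Ψ'' dx / ∫|Ψ|² dx.
Gaussian moments (u = x − x₀): ∫u^(2j)·e^(−2au²) du = (2j−1)!!/(4a)^j · √(π/(2a)), odd powers integrate to 0; here √(π/(2a)) = 1.3691. Derivatives: d/dx e^(−au²) = −2au·e^(−au²), d²/dx² e^(−au²) = (4a²u² − 2a)·e^(−au²).
State is unnormalized: ∫|Ψ|² dx = 1.3691, and ∫Ψ*·(−ħ² Ψ'') dx = 0.25022, so ⟨p²⟩ = 0.25022 / 1.3691.
⟨p²⟩ = 0.18276.

0.183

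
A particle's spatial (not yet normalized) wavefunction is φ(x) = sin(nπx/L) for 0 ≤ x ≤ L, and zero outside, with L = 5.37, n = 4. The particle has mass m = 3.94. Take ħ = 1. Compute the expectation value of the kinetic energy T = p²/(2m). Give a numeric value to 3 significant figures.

T = −(ħ²/2m) d²/dx², so ⟨T⟩ = −(ħ²/2m) ∫ φ*·φ'' dx / ∫|φ|² dx; with m = 3.94.
d/dx sin(nπx/L) = (nπ/L)·cos(nπx/L) and d²/dx² sin(nπx/L) = −(nπ/L)²·sin(nπx/L); on 0 ≤ x ≤ L, ∫sin²(nπx/L) dx = L/2 and ∫sin(nπx/L)·cos(nπx/L) dx = 0.
State is unnormalized: ∫|φ|² dx = 2.6850, and ∫φ*·(−ħ²/2m · φ'') dx = 1.8659, so ⟨T⟩ = 1.8659 / 2.6850.
⟨T⟩ = 0.69494.

0.695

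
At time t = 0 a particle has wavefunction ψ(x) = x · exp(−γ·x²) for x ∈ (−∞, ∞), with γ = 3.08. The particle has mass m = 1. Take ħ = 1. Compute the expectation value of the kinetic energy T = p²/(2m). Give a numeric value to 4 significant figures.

4.620

T = −(ħ²/2m) d²/dx², so ⟨T⟩ = −(ħ²/2m) ∫ ψ*·ψ'' dx / ∫|ψ|² dx; with m = 1.
Expand each integrand as polynomial × e^(−2γx²) and use ∫x^(2j)·e^(−2γx²) dx = (2j−1)!!/(4γ)^j · √(π/(2γ)), odd powers → 0; here √(π/(2γ)) = 0.71414. Differentiate with the product rule, d/dx e^(−γx²) = −2γx·e^(−γx²).
State is unnormalized: ∫|ψ|² dx = 0.057966, and ∫ψ*·(−ħ²/2m · ψ'') dx = 0.26780, so ⟨T⟩ = 0.26780 / 0.057966.
⟨T⟩ = 4.6200.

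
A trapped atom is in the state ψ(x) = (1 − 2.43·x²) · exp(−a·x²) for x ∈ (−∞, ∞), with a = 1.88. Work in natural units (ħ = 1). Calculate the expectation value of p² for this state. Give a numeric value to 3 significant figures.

6.70

p² ψ = −ħ² d²ψ/dx²; ⟨p²⟩ = −ħ² ∫ ψ*·ψ'' dx / ∫|ψ|² dx.
Expand each integrand as polynomial × e^(−2ax²) and use ∫x^(2j)·e^(−2ax²) dx = (2j−1)!!/(4a)^j · √(π/(2a)), odd powers → 0; here √(π/(2a)) = 0.91407. Differentiate with the product rule, d/dx e^(−ax²) = −2ax·e^(−ax²).
State is unnormalized: ∫|ψ|² dx = 0.60967, and ∫ψ*·(−ħ² ψ'') dx = 4.0851, so ⟨p²⟩ = 4.0851 / 0.60967.
⟨p²⟩ = 6.7006.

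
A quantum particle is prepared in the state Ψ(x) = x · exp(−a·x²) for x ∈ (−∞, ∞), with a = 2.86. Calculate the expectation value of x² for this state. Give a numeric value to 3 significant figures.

0.262

⟨x²⟩ = ∫ x²·|Ψ|² dx / ∫|Ψ|² dx (integrals over the domain).
Expand each integrand as polynomial × e^(−2ax²) and use ∫x^(2j)·e^(−2ax²) dx = (2j−1)!!/(4a)^j · √(π/(2a)), odd powers → 0; here √(π/(2a)) = 0.74110.
State is unnormalized: ∫|Ψ|² dx = 0.064781, and ∫Ψ*·x²·Ψ dx = 0.016988, so ⟨x²⟩ = 0.016988 / 0.064781.
⟨x²⟩ = 0.26224.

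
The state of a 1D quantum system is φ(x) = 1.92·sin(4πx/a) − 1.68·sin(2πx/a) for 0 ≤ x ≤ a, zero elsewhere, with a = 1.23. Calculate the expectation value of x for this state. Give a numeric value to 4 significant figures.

0.6150

⟨x⟩ = ∫ x·|φ|² dx / ∫|φ|² dx (integrals over the domain).
On 0 ≤ x ≤ a (j ≠ l): ∫sin²(jπx/a) dx = a/2, ∫sin(jπx/a)·sin(lπx/a) dx = 0; diagonal moments ∫x·sin²(jπx/a) dx = a²/4, ∫x²·sin²(jπx/a) dx = a³·(1/6 − 1/(4j²π²)); cross terms ∫x·sin(jπx/a)·sin(lπx/a) dx = 0 for j + l even and −4jla²/(π²(j² − l²)²) for j + l odd, ∫x²·sin(jπx/a)·sin(lπx/a) dx = (−1)^(j+l)·4jla³/(π²(j² − l²)²); higher powers the same way via product-to-sum and parts.
State is unnormalized: ∫|φ|² dx = 4.0029, and ∫φ*·x·φ dx = 2.4618, so ⟨x⟩ = 2.4618 / 4.0029.
⟨x⟩ = 0.61500.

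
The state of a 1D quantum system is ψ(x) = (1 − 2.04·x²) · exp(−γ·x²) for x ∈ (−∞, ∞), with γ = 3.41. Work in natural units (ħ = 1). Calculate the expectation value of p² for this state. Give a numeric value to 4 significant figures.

p² ψ = −ħ² d²ψ/dx²; ⟨p²⟩ = −ħ² ∫ ψ*·ψ'' dx / ∫|ψ|² dx.
Expand each integrand as polynomial × e^(−2γx²) and use ∫x^(2j)·e^(−2γx²) dx = (2j−1)!!/(4γ)^j · √(π/(2γ)), odd powers → 0; here √(π/(2γ)) = 0.67871. Differentiate with the product rule, d/dx e^(−γx²) = −2γx·e^(−γx²).
State is unnormalized: ∫|ψ|² dx = 0.52124, and ∫ψ*·(−ħ² ψ'') dx = 3.3691, so ⟨p²⟩ = 3.3691 / 0.52124.
⟨p²⟩ = 6.4636.

6.464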